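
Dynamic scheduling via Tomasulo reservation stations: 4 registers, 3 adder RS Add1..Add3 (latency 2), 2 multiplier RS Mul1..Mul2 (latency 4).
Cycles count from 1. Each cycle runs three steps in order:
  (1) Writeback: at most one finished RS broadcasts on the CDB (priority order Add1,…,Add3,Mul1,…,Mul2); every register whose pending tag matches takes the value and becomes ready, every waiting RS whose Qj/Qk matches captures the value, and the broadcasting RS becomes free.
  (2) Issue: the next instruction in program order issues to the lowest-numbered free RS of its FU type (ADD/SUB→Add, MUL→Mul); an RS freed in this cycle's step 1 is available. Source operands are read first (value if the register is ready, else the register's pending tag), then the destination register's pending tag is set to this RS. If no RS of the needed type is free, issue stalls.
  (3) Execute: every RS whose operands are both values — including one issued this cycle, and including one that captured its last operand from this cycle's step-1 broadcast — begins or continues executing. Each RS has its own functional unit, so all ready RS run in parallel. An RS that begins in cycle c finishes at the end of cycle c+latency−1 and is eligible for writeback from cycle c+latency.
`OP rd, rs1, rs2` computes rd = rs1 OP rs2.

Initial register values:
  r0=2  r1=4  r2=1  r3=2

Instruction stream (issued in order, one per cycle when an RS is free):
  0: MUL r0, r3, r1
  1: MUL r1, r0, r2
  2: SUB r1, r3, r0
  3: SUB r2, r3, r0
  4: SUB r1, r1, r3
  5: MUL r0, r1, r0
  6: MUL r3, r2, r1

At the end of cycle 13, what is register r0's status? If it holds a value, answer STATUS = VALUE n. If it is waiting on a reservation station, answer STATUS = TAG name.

STATUS = VALUE -64

c1: issue MUL r0<-Mul1 | r0:Mul1,r1:4,r2:1,r3:2
c2: issue MUL r1<-Mul2 | r0:Mul1,r1:Mul2,r2:1,r3:2
c3: issue SUB r1<-Add1 | r0:Mul1,r1:Add1,r2:1,r3:2
c4: issue SUB r2<-Add2 | r0:Mul1,r1:Add1,r2:Add2,r3:2
c5: CDB Mul1=8; issue SUB r1<-Add3 | r0:8,r1:Add3,r2:Add2,r3:2
c6: issue MUL r0<-Mul1 | r0:Mul1,r1:Add3,r2:Add2,r3:2
c7: CDB Add1=-6; stall | r0:Mul1,r1:Add3,r2:Add2,r3:2
c8: CDB Add2=-6; stall | r0:Mul1,r1:Add3,r2:-6,r3:2
c9: CDB Add3=-8; stall | r0:Mul1,r1:-8,r2:-6,r3:2
c10: CDB Mul2=8; issue MUL r3<-Mul2 | r0:Mul1,r1:-8,r2:-6,r3:Mul2
c11: - | r0:Mul1,r1:-8,r2:-6,r3:Mul2
c12: - | r0:Mul1,r1:-8,r2:-6,r3:Mul2
c13: CDB Mul1=-64 | r0:-64,r1:-8,r2:-6,r3:Mul2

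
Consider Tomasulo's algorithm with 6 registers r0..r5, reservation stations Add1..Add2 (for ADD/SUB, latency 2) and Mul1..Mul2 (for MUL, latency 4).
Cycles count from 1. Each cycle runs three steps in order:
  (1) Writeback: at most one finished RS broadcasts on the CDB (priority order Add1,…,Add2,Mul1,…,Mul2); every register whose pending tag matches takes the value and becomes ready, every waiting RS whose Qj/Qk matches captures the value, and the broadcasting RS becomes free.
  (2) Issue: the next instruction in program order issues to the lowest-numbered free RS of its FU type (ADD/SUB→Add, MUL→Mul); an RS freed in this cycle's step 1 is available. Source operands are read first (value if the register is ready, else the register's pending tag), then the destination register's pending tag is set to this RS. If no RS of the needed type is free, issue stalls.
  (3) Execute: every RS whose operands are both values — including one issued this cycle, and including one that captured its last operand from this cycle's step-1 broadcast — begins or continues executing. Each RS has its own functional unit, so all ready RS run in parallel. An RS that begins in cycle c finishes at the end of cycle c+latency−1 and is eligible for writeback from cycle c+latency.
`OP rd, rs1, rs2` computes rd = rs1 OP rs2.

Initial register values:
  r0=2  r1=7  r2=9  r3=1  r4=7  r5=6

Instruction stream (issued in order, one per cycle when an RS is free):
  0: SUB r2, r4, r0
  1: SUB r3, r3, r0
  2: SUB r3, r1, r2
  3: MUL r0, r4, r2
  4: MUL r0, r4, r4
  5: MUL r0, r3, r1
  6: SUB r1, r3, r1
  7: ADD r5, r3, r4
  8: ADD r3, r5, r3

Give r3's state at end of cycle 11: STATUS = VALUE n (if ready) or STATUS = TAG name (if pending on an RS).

  c1: issue SUB r2<-Add1  regs: r0:2,r1:7,r2:Add1,r3:1,r4:7,r5:6
  c2: issue SUB r3<-Add2  regs: r0:2,r1:7,r2:Add1,r3:Add2,r4:7,r5:6
  c3: CDB Add1=5; issue SUB r3<-Add1  regs: r0:2,r1:7,r2:5,r3:Add1,r4:7,r5:6
  c4: CDB Add2=-1; issue MUL r0<-Mul1  regs: r0:Mul1,r1:7,r2:5,r3:Add1,r4:7,r5:6
  c5: CDB Add1=2; issue MUL r0<-Mul2  regs: r0:Mul2,r1:7,r2:5,r3:2,r4:7,r5:6
  c6: stall  regs: r0:Mul2,r1:7,r2:5,r3:2,r4:7,r5:6
  c7: stall  regs: r0:Mul2,r1:7,r2:5,r3:2,r4:7,r5:6
  c8: CDB Mul1=35; issue MUL r0<-Mul1  regs: r0:Mul1,r1:7,r2:5,r3:2,r4:7,r5:6
  c9: CDB Mul2=49; issue SUB r1<-Add1  regs: r0:Mul1,r1:Add1,r2:5,r3:2,r4:7,r5:6
  c10: issue ADD r5<-Add2  regs: r0:Mul1,r1:Add1,r2:5,r3:2,r4:7,r5:Add2
  c11: CDB Add1=-5; issue ADD r3<-Add1  regs: r0:Mul1,r1:-5,r2:5,r3:Add1,r4:7,r5:Add2

STATUS = TAG Add1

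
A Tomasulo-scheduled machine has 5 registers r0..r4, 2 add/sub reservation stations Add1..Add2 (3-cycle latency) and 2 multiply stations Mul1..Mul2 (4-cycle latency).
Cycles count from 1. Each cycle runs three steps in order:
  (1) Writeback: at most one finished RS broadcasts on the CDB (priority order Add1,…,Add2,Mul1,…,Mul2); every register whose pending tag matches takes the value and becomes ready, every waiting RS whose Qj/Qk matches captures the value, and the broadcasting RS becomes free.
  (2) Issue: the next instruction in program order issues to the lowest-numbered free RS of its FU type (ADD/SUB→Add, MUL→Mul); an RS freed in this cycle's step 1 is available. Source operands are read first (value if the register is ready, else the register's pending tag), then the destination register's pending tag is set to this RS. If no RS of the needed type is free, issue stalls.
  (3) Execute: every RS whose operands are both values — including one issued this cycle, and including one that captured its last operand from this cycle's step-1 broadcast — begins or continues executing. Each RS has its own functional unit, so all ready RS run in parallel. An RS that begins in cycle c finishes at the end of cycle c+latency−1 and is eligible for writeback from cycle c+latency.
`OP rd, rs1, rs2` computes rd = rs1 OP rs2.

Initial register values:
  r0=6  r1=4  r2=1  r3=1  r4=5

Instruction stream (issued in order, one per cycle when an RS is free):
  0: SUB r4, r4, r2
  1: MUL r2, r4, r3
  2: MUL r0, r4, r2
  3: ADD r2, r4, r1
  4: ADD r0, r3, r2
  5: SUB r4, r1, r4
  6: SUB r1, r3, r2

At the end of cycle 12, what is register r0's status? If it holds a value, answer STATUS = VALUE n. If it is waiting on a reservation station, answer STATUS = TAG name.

STATUS = VALUE 9

c1: issue SUB r4<-Add1 | r0:6,r1:4,r2:1,r3:1,r4:Add1
c2: issue MUL r2<-Mul1 | r0:6,r1:4,r2:Mul1,r3:1,r4:Add1
c3: issue MUL r0<-Mul2 | r0:Mul2,r1:4,r2:Mul1,r3:1,r4:Add1
c4: CDB Add1=4; issue ADD r2<-Add1 | r0:Mul2,r1:4,r2:Add1,r3:1,r4:4
c5: issue ADD r0<-Add2 | r0:Add2,r1:4,r2:Add1,r3:1,r4:4
c6: stall | r0:Add2,r1:4,r2:Add1,r3:1,r4:4
c7: CDB Add1=8; issue SUB r4<-Add1 | r0:Add2,r1:4,r2:8,r3:1,r4:Add1
c8: CDB Mul1=4; stall | r0:Add2,r1:4,r2:8,r3:1,r4:Add1
c9: stall | r0:Add2,r1:4,r2:8,r3:1,r4:Add1
c10: CDB Add1=0; issue SUB r1<-Add1 | r0:Add2,r1:Add1,r2:8,r3:1,r4:0
c11: CDB Add2=9 | r0:9,r1:Add1,r2:8,r3:1,r4:0
c12: CDB Mul2=16 | r0:9,r1:Add1,r2:8,r3:1,r4:0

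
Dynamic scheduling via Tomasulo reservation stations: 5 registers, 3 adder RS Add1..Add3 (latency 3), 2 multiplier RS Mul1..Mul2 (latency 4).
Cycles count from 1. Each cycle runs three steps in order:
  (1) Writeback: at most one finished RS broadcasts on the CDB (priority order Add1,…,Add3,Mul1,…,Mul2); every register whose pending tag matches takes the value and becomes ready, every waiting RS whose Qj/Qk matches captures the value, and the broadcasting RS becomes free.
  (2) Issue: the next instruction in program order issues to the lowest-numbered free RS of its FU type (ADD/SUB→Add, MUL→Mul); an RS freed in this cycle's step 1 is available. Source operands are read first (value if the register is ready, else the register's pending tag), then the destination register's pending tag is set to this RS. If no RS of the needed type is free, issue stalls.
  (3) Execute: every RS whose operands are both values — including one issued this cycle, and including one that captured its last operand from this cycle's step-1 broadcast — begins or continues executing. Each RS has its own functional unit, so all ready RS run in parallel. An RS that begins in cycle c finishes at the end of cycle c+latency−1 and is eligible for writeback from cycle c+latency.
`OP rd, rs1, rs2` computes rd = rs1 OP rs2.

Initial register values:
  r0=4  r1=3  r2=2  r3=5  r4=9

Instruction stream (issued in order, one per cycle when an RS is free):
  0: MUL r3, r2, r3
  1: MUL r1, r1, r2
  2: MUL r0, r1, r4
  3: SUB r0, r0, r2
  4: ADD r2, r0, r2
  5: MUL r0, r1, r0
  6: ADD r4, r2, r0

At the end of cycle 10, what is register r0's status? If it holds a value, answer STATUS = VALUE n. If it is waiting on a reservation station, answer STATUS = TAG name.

STATUS = TAG Mul2

c1: issue MUL r3<-Mul1 | r0:4,r1:3,r2:2,r3:Mul1,r4:9
c2: issue MUL r1<-Mul2 | r0:4,r1:Mul2,r2:2,r3:Mul1,r4:9
c3: stall | r0:4,r1:Mul2,r2:2,r3:Mul1,r4:9
c4: stall | r0:4,r1:Mul2,r2:2,r3:Mul1,r4:9
c5: CDB Mul1=10; issue MUL r0<-Mul1 | r0:Mul1,r1:Mul2,r2:2,r3:10,r4:9
c6: CDB Mul2=6; issue SUB r0<-Add1 | r0:Add1,r1:6,r2:2,r3:10,r4:9
c7: issue ADD r2<-Add2 | r0:Add1,r1:6,r2:Add2,r3:10,r4:9
c8: issue MUL r0<-Mul2 | r0:Mul2,r1:6,r2:Add2,r3:10,r4:9
c9: issue ADD r4<-Add3 | r0:Mul2,r1:6,r2:Add2,r3:10,r4:Add3
c10: CDB Mul1=54 | r0:Mul2,r1:6,r2:Add2,r3:10,r4:Add3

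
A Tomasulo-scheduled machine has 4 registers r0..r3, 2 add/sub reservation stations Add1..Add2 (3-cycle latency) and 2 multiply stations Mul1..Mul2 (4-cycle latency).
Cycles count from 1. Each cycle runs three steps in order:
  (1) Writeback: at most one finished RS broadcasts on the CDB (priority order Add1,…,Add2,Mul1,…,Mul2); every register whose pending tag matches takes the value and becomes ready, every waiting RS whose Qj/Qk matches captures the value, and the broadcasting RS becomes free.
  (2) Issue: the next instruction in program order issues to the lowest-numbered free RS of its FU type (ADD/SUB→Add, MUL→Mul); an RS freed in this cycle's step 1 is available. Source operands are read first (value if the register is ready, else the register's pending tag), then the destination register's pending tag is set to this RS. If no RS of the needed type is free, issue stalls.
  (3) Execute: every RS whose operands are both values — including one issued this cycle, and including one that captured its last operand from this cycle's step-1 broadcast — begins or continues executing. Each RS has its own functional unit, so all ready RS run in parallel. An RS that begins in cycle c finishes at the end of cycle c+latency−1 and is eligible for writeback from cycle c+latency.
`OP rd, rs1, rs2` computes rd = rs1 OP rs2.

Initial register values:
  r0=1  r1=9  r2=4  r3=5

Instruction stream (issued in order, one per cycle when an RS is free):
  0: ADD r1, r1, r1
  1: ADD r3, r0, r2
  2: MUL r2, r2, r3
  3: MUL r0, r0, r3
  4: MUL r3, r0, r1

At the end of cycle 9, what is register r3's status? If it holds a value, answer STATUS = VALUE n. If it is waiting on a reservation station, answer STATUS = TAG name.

STATUS = TAG Mul1

  c1: issue ADD r1<-Add1  regs: r0:1,r1:Add1,r2:4,r3:5
  c2: issue ADD r3<-Add2  regs: r0:1,r1:Add1,r2:4,r3:Add2
  c3: issue MUL r2<-Mul1  regs: r0:1,r1:Add1,r2:Mul1,r3:Add2
  c4: CDB Add1=18; issue MUL r0<-Mul2  regs: r0:Mul2,r1:18,r2:Mul1,r3:Add2
  c5: CDB Add2=5; stall  regs: r0:Mul2,r1:18,r2:Mul1,r3:5
  c6: stall  regs: r0:Mul2,r1:18,r2:Mul1,r3:5
  c7: stall  regs: r0:Mul2,r1:18,r2:Mul1,r3:5
  c8: stall  regs: r0:Mul2,r1:18,r2:Mul1,r3:5
  c9: CDB Mul1=20; issue MUL r3<-Mul1  regs: r0:Mul2,r1:18,r2:20,r3:Mul1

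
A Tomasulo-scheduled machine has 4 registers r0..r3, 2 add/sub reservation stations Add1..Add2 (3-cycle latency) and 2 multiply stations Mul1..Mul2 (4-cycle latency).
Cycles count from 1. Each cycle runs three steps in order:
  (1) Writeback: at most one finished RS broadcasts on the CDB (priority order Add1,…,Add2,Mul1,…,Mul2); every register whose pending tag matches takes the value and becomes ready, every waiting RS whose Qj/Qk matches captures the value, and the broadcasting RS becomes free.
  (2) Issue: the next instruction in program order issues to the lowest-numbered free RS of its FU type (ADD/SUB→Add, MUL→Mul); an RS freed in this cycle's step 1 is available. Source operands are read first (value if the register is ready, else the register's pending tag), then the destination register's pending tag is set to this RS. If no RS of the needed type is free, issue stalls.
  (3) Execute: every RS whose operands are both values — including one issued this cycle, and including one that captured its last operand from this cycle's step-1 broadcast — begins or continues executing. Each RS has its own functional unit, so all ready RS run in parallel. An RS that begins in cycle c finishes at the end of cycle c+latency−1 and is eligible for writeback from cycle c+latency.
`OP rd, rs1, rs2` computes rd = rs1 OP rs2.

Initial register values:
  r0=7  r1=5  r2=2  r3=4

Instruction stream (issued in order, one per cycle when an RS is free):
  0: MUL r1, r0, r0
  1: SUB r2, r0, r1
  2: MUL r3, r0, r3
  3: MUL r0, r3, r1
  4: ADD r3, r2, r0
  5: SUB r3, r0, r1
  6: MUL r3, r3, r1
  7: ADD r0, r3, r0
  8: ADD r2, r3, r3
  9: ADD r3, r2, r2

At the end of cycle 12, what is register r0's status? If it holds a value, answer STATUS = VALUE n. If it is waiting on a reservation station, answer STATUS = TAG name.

STATUS = VALUE 1372

c1: issue MUL r1<-Mul1 | r0:7,r1:Mul1,r2:2,r3:4
c2: issue SUB r2<-Add1 | r0:7,r1:Mul1,r2:Add1,r3:4
c3: issue MUL r3<-Mul2 | r0:7,r1:Mul1,r2:Add1,r3:Mul2
c4: stall | r0:7,r1:Mul1,r2:Add1,r3:Mul2
c5: CDB Mul1=49; issue MUL r0<-Mul1 | r0:Mul1,r1:49,r2:Add1,r3:Mul2
c6: issue ADD r3<-Add2 | r0:Mul1,r1:49,r2:Add1,r3:Add2
c7: CDB Mul2=28; stall | r0:Mul1,r1:49,r2:Add1,r3:Add2
c8: CDB Add1=-42; issue SUB r3<-Add1 | r0:Mul1,r1:49,r2:-42,r3:Add1
c9: issue MUL r3<-Mul2 | r0:Mul1,r1:49,r2:-42,r3:Mul2
c10: stall | r0:Mul1,r1:49,r2:-42,r3:Mul2
c11: CDB Mul1=1372; stall | r0:1372,r1:49,r2:-42,r3:Mul2
c12: stall | r0:1372,r1:49,r2:-42,r3:Mul2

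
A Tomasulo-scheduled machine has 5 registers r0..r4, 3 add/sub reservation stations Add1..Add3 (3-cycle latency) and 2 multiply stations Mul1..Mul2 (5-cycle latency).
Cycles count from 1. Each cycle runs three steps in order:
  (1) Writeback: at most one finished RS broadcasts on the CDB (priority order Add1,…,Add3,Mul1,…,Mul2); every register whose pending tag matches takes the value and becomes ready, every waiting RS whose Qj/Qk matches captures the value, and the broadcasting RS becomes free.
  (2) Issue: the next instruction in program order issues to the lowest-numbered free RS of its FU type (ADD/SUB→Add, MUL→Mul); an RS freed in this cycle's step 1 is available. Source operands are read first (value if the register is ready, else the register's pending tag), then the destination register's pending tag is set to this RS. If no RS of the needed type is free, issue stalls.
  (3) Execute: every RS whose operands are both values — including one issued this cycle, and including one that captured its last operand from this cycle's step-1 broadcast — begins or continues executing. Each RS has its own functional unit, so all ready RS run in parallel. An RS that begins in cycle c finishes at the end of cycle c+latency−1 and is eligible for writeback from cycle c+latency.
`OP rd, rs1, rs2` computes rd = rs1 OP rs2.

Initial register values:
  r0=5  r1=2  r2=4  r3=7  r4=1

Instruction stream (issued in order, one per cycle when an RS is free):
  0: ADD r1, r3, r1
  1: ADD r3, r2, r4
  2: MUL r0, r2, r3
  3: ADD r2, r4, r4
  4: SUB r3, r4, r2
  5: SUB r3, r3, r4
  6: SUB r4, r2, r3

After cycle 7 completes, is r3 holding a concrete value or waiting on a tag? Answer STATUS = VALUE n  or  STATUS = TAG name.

STATUS = TAG Add3

  c1: issue ADD r1<-Add1  regs: r0:5,r1:Add1,r2:4,r3:7,r4:1
  c2: issue ADD r3<-Add2  regs: r0:5,r1:Add1,r2:4,r3:Add2,r4:1
  c3: issue MUL r0<-Mul1  regs: r0:Mul1,r1:Add1,r2:4,r3:Add2,r4:1
  c4: CDB Add1=9; issue ADD r2<-Add1  regs: r0:Mul1,r1:9,r2:Add1,r3:Add2,r4:1
  c5: CDB Add2=5; issue SUB r3<-Add2  regs: r0:Mul1,r1:9,r2:Add1,r3:Add2,r4:1
  c6: issue SUB r3<-Add3  regs: r0:Mul1,r1:9,r2:Add1,r3:Add3,r4:1
  c7: CDB Add1=2; issue SUB r4<-Add1  regs: r0:Mul1,r1:9,r2:2,r3:Add3,r4:Add1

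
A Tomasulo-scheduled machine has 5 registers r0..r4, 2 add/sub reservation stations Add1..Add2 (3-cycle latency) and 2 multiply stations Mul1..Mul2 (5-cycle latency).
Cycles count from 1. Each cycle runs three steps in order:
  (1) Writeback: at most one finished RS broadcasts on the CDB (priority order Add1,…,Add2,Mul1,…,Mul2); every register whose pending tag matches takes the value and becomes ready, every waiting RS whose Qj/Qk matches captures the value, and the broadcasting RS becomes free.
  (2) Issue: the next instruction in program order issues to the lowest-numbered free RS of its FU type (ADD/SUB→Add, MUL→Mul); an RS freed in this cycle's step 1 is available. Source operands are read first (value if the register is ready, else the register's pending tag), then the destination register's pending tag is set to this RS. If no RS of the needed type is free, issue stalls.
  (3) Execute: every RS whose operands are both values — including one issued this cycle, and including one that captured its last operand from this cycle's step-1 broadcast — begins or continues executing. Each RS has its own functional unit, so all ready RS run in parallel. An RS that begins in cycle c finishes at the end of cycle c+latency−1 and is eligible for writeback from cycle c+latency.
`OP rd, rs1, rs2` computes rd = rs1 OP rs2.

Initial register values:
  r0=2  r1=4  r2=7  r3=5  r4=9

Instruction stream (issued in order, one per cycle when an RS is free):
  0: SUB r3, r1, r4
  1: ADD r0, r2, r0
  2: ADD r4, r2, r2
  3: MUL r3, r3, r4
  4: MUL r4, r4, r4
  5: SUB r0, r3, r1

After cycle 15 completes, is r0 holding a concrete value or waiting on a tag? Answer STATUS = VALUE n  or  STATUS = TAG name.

STATUS = VALUE -74

  c1: issue SUB r3<-Add1  regs: r0:2,r1:4,r2:7,r3:Add1,r4:9
  c2: issue ADD r0<-Add2  regs: r0:Add2,r1:4,r2:7,r3:Add1,r4:9
  c3: stall  regs: r0:Add2,r1:4,r2:7,r3:Add1,r4:9
  c4: CDB Add1=-5; issue ADD r4<-Add1  regs: r0:Add2,r1:4,r2:7,r3:-5,r4:Add1
  c5: CDB Add2=9; issue MUL r3<-Mul1  regs: r0:9,r1:4,r2:7,r3:Mul1,r4:Add1
  c6: issue MUL r4<-Mul2  regs: r0:9,r1:4,r2:7,r3:Mul1,r4:Mul2
  c7: CDB Add1=14; issue SUB r0<-Add1  regs: r0:Add1,r1:4,r2:7,r3:Mul1,r4:Mul2
  c8: -  regs: r0:Add1,r1:4,r2:7,r3:Mul1,r4:Mul2
  c9: -  regs: r0:Add1,r1:4,r2:7,r3:Mul1,r4:Mul2
  c10: -  regs: r0:Add1,r1:4,r2:7,r3:Mul1,r4:Mul2
  c11: -  regs: r0:Add1,r1:4,r2:7,r3:Mul1,r4:Mul2
  c12: CDB Mul1=-70  regs: r0:Add1,r1:4,r2:7,r3:-70,r4:Mul2
  c13: CDB Mul2=196  regs: r0:Add1,r1:4,r2:7,r3:-70,r4:196
  c14: -  regs: r0:Add1,r1:4,r2:7,r3:-70,r4:196
  c15: CDB Add1=-74  regs: r0:-74,r1:4,r2:7,r3:-70,r4:196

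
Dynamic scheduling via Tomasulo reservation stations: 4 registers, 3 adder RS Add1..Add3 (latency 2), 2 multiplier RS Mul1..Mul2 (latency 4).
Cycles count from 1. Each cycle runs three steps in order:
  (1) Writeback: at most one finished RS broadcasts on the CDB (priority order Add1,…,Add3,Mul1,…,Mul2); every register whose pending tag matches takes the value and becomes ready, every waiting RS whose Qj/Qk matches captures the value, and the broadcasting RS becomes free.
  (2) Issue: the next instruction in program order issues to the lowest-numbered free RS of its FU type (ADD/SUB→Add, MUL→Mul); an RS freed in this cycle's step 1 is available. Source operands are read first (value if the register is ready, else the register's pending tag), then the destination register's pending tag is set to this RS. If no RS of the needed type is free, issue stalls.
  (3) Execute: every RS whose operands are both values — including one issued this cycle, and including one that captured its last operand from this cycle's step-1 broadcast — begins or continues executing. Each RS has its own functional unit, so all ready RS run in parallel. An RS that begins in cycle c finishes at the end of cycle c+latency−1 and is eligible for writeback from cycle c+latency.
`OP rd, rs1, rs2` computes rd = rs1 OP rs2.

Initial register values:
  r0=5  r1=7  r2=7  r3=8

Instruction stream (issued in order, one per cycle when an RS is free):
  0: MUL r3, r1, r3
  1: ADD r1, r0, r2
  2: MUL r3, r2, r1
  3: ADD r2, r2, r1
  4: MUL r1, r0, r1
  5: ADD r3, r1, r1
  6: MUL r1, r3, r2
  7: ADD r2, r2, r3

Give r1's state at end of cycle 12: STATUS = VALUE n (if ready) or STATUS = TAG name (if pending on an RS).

  c1: issue MUL r3<-Mul1  regs: r0:5,r1:7,r2:7,r3:Mul1
  c2: issue ADD r1<-Add1  regs: r0:5,r1:Add1,r2:7,r3:Mul1
  c3: issue MUL r3<-Mul2  regs: r0:5,r1:Add1,r2:7,r3:Mul2
  c4: CDB Add1=12; issue ADD r2<-Add1  regs: r0:5,r1:12,r2:Add1,r3:Mul2
  c5: CDB Mul1=56; issue MUL r1<-Mul1  regs: r0:5,r1:Mul1,r2:Add1,r3:Mul2
  c6: CDB Add1=19; issue ADD r3<-Add1  regs: r0:5,r1:Mul1,r2:19,r3:Add1
  c7: stall  regs: r0:5,r1:Mul1,r2:19,r3:Add1
  c8: CDB Mul2=84; issue MUL r1<-Mul2  regs: r0:5,r1:Mul2,r2:19,r3:Add1
  c9: CDB Mul1=60; issue ADD r2<-Add2  regs: r0:5,r1:Mul2,r2:Add2,r3:Add1
  c10: -  regs: r0:5,r1:Mul2,r2:Add2,r3:Add1
  c11: CDB Add1=120  regs: r0:5,r1:Mul2,r2:Add2,r3:120
  c12: -  regs: r0:5,r1:Mul2,r2:Add2,r3:120

STATUS = TAG Mul2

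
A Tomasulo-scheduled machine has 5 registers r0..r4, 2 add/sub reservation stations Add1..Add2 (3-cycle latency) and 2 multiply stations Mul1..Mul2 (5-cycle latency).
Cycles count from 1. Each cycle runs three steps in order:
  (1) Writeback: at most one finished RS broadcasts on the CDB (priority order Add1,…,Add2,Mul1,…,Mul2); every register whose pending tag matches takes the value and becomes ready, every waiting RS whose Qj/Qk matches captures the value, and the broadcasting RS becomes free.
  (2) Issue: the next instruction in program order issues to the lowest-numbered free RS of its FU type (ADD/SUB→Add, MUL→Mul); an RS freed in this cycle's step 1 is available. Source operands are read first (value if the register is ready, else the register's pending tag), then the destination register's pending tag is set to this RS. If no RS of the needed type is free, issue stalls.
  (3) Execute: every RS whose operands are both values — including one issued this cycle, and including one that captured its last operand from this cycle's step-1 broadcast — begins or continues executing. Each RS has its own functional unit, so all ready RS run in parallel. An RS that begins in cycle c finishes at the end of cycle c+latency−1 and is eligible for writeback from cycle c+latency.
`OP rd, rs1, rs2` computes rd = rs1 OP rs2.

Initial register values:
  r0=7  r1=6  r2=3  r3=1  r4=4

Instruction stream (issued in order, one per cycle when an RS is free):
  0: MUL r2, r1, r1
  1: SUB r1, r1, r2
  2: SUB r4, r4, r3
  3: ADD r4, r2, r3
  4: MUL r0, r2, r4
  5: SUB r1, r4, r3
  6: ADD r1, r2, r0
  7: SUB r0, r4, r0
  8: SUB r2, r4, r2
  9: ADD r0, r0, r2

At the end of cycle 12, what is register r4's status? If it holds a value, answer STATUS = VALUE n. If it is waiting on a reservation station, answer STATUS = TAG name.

STATUS = VALUE 37

c1: issue MUL r2<-Mul1 | r0:7,r1:6,r2:Mul1,r3:1,r4:4
c2: issue SUB r1<-Add1 | r0:7,r1:Add1,r2:Mul1,r3:1,r4:4
c3: issue SUB r4<-Add2 | r0:7,r1:Add1,r2:Mul1,r3:1,r4:Add2
c4: stall | r0:7,r1:Add1,r2:Mul1,r3:1,r4:Add2
c5: stall | r0:7,r1:Add1,r2:Mul1,r3:1,r4:Add2
c6: CDB Add2=3; issue ADD r4<-Add2 | r0:7,r1:Add1,r2:Mul1,r3:1,r4:Add2
c7: CDB Mul1=36; issue MUL r0<-Mul1 | r0:Mul1,r1:Add1,r2:36,r3:1,r4:Add2
c8: stall | r0:Mul1,r1:Add1,r2:36,r3:1,r4:Add2
c9: stall | r0:Mul1,r1:Add1,r2:36,r3:1,r4:Add2
c10: CDB Add1=-30; issue SUB r1<-Add1 | r0:Mul1,r1:Add1,r2:36,r3:1,r4:Add2
c11: CDB Add2=37; issue ADD r1<-Add2 | r0:Mul1,r1:Add2,r2:36,r3:1,r4:37
c12: stall | r0:Mul1,r1:Add2,r2:36,r3:1,r4:37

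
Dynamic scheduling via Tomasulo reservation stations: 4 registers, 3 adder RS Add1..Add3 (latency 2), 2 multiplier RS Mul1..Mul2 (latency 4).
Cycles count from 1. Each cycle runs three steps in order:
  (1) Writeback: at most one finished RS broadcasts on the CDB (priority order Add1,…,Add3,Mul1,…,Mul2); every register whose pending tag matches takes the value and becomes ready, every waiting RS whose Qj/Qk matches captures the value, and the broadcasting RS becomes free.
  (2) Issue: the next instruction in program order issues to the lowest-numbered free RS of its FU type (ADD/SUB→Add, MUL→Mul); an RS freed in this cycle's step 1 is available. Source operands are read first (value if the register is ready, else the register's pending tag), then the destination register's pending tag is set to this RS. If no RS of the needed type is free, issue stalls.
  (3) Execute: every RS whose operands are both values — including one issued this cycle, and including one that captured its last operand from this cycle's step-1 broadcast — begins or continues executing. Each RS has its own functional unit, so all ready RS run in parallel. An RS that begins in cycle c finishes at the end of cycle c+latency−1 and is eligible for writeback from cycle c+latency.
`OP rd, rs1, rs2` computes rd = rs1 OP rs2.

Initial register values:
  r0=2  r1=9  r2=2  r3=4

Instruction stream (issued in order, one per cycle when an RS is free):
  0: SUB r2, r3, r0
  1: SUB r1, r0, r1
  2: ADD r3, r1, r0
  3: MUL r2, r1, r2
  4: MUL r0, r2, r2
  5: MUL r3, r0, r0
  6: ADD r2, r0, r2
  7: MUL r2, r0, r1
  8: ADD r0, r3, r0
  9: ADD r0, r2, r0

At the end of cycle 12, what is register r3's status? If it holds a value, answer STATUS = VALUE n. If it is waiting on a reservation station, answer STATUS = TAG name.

STATUS = TAG Mul1

  c1: issue SUB r2<-Add1  regs: r0:2,r1:9,r2:Add1,r3:4
  c2: issue SUB r1<-Add2  regs: r0:2,r1:Add2,r2:Add1,r3:4
  c3: CDB Add1=2; issue ADD r3<-Add1  regs: r0:2,r1:Add2,r2:2,r3:Add1
  c4: CDB Add2=-7; issue MUL r2<-Mul1  regs: r0:2,r1:-7,r2:Mul1,r3:Add1
  c5: issue MUL r0<-Mul2  regs: r0:Mul2,r1:-7,r2:Mul1,r3:Add1
  c6: CDB Add1=-5; stall  regs: r0:Mul2,r1:-7,r2:Mul1,r3:-5
  c7: stall  regs: r0:Mul2,r1:-7,r2:Mul1,r3:-5
  c8: CDB Mul1=-14; issue MUL r3<-Mul1  regs: r0:Mul2,r1:-7,r2:-14,r3:Mul1
  c9: issue ADD r2<-Add1  regs: r0:Mul2,r1:-7,r2:Add1,r3:Mul1
  c10: stall  regs: r0:Mul2,r1:-7,r2:Add1,r3:Mul1
  c11: stall  regs: r0:Mul2,r1:-7,r2:Add1,r3:Mul1
  c12: CDB Mul2=196; issue MUL r2<-Mul2  regs: r0:196,r1:-7,r2:Mul2,r3:Mul1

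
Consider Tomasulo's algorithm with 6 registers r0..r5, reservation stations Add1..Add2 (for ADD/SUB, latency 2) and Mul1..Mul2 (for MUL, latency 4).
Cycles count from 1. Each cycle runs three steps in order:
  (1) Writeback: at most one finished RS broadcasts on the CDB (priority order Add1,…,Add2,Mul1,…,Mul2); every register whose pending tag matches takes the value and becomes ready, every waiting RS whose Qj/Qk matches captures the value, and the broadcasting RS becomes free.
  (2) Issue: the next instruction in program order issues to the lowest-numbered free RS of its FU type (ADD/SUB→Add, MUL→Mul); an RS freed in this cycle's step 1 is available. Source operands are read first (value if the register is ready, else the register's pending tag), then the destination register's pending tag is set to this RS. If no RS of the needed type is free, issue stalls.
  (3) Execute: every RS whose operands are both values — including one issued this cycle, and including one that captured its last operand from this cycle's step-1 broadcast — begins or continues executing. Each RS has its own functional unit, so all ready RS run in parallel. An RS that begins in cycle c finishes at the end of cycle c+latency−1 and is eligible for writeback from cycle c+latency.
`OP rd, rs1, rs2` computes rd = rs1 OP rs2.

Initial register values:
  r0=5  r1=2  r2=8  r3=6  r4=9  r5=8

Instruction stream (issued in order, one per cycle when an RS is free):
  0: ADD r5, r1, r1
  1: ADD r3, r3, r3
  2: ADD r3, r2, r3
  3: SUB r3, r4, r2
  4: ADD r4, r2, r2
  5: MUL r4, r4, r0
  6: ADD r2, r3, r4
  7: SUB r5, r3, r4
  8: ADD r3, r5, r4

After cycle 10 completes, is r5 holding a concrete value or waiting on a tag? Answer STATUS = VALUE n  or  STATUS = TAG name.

  c1: issue ADD r5<-Add1  regs: r0:5,r1:2,r2:8,r3:6,r4:9,r5:Add1
  c2: issue ADD r3<-Add2  regs: r0:5,r1:2,r2:8,r3:Add2,r4:9,r5:Add1
  c3: CDB Add1=4; issue ADD r3<-Add1  regs: r0:5,r1:2,r2:8,r3:Add1,r4:9,r5:4
  c4: CDB Add2=12; issue SUB r3<-Add2  regs: r0:5,r1:2,r2:8,r3:Add2,r4:9,r5:4
  c5: stall  regs: r0:5,r1:2,r2:8,r3:Add2,r4:9,r5:4
  c6: CDB Add1=20; issue ADD r4<-Add1  regs: r0:5,r1:2,r2:8,r3:Add2,r4:Add1,r5:4
  c7: CDB Add2=1; issue MUL r4<-Mul1  regs: r0:5,r1:2,r2:8,r3:1,r4:Mul1,r5:4
  c8: CDB Add1=16; issue ADD r2<-Add1  regs: r0:5,r1:2,r2:Add1,r3:1,r4:Mul1,r5:4
  c9: issue SUB r5<-Add2  regs: r0:5,r1:2,r2:Add1,r3:1,r4:Mul1,r5:Add2
  c10: stall  regs: r0:5,r1:2,r2:Add1,r3:1,r4:Mul1,r5:Add2

STATUS = TAG Add2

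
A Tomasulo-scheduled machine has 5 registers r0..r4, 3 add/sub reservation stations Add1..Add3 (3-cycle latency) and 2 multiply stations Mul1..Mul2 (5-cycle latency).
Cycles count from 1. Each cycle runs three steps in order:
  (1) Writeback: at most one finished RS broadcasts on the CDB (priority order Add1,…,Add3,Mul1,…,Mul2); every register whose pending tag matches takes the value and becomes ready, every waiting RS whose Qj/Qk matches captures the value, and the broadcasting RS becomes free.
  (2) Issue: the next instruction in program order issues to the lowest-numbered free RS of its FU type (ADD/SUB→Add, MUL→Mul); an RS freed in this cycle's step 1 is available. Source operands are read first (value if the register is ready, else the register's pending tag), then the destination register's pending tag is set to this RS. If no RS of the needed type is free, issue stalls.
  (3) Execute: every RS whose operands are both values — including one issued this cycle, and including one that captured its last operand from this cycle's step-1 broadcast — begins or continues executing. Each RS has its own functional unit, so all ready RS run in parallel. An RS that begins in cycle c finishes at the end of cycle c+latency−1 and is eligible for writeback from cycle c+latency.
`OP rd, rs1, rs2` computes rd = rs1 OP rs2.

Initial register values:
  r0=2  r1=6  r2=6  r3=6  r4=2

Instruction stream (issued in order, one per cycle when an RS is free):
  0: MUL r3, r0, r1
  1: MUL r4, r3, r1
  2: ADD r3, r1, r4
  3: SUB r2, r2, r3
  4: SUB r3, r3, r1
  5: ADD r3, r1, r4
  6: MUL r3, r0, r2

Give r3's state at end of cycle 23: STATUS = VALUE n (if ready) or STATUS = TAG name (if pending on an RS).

  c1: issue MUL r3<-Mul1  regs: r0:2,r1:6,r2:6,r3:Mul1,r4:2
  c2: issue MUL r4<-Mul2  regs: r0:2,r1:6,r2:6,r3:Mul1,r4:Mul2
  c3: issue ADD r3<-Add1  regs: r0:2,r1:6,r2:6,r3:Add1,r4:Mul2
  c4: issue SUB r2<-Add2  regs: r0:2,r1:6,r2:Add2,r3:Add1,r4:Mul2
  c5: issue SUB r3<-Add3  regs: r0:2,r1:6,r2:Add2,r3:Add3,r4:Mul2
  c6: CDB Mul1=12; stall  regs: r0:2,r1:6,r2:Add2,r3:Add3,r4:Mul2
  c7: stall  regs: r0:2,r1:6,r2:Add2,r3:Add3,r4:Mul2
  c8: stall  regs: r0:2,r1:6,r2:Add2,r3:Add3,r4:Mul2
  c9: stall  regs: r0:2,r1:6,r2:Add2,r3:Add3,r4:Mul2
  c10: stall  regs: r0:2,r1:6,r2:Add2,r3:Add3,r4:Mul2
  c11: CDB Mul2=72; stall  regs: r0:2,r1:6,r2:Add2,r3:Add3,r4:72
  c12: stall  regs: r0:2,r1:6,r2:Add2,r3:Add3,r4:72
  c13: stall  regs: r0:2,r1:6,r2:Add2,r3:Add3,r4:72
  c14: CDB Add1=78; issue ADD r3<-Add1  regs: r0:2,r1:6,r2:Add2,r3:Add1,r4:72
  c15: issue MUL r3<-Mul1  regs: r0:2,r1:6,r2:Add2,r3:Mul1,r4:72
  c16: -  regs: r0:2,r1:6,r2:Add2,r3:Mul1,r4:72
  c17: CDB Add1=78  regs: r0:2,r1:6,r2:Add2,r3:Mul1,r4:72
  c18: CDB Add2=-72  regs: r0:2,r1:6,r2:-72,r3:Mul1,r4:72
  c19: CDB Add3=72  regs: r0:2,r1:6,r2:-72,r3:Mul1,r4:72
  c20: -  regs: r0:2,r1:6,r2:-72,r3:Mul1,r4:72
  c21: -  regs: r0:2,r1:6,r2:-72,r3:Mul1,r4:72
  c22: -  regs: r0:2,r1:6,r2:-72,r3:Mul1,r4:72
  c23: CDB Mul1=-144  regs: r0:2,r1:6,r2:-72,r3:-144,r4:72

STATUS = VALUE -144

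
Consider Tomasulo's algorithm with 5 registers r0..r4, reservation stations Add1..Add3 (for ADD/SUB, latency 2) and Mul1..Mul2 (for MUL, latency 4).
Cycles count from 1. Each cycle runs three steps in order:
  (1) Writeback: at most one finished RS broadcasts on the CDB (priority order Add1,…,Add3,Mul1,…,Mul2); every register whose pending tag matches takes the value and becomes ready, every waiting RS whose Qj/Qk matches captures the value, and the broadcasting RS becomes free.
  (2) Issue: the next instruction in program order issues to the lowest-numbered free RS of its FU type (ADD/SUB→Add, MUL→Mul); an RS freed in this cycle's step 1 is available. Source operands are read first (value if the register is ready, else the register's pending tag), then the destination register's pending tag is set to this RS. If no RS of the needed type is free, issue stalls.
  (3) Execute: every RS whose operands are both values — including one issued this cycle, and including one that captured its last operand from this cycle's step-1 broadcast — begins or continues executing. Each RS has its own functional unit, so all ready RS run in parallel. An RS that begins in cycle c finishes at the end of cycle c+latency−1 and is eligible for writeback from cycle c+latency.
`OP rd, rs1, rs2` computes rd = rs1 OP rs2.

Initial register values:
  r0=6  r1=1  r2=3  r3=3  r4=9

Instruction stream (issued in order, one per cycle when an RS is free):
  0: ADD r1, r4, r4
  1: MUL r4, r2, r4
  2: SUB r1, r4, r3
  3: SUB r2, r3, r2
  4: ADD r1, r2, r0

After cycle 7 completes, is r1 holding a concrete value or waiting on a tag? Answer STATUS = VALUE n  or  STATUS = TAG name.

STATUS = TAG Add3

c1: issue ADD r1<-Add1 | r0:6,r1:Add1,r2:3,r3:3,r4:9
c2: issue MUL r4<-Mul1 | r0:6,r1:Add1,r2:3,r3:3,r4:Mul1
c3: CDB Add1=18; issue SUB r1<-Add1 | r0:6,r1:Add1,r2:3,r3:3,r4:Mul1
c4: issue SUB r2<-Add2 | r0:6,r1:Add1,r2:Add2,r3:3,r4:Mul1
c5: issue ADD r1<-Add3 | r0:6,r1:Add3,r2:Add2,r3:3,r4:Mul1
c6: CDB Add2=0 | r0:6,r1:Add3,r2:0,r3:3,r4:Mul1
c7: CDB Mul1=27 | r0:6,r1:Add3,r2:0,r3:3,r4:27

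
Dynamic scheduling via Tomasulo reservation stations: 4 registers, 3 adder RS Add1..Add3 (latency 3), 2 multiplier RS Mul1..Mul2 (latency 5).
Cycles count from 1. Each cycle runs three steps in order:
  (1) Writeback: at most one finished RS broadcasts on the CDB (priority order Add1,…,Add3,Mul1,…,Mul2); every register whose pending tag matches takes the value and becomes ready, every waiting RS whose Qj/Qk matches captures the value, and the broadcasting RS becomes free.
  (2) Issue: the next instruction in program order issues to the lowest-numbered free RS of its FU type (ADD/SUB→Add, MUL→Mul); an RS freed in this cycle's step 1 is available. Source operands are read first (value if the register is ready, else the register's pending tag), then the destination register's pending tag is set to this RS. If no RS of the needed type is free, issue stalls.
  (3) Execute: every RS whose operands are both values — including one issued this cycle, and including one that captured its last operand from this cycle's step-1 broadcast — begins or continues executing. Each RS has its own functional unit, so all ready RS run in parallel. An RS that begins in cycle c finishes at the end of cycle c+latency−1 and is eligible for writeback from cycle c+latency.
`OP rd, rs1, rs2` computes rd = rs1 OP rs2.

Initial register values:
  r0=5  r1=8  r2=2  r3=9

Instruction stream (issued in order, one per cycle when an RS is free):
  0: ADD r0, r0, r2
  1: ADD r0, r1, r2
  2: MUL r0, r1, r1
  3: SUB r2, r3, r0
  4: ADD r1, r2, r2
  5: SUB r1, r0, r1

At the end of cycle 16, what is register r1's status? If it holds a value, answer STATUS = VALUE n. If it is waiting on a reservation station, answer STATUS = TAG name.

c1: issue ADD r0<-Add1 | r0:Add1,r1:8,r2:2,r3:9
c2: issue ADD r0<-Add2 | r0:Add2,r1:8,r2:2,r3:9
c3: issue MUL r0<-Mul1 | r0:Mul1,r1:8,r2:2,r3:9
c4: CDB Add1=7; issue SUB r2<-Add1 | r0:Mul1,r1:8,r2:Add1,r3:9
c5: CDB Add2=10; issue ADD r1<-Add2 | r0:Mul1,r1:Add2,r2:Add1,r3:9
c6: issue SUB r1<-Add3 | r0:Mul1,r1:Add3,r2:Add1,r3:9
c7: - | r0:Mul1,r1:Add3,r2:Add1,r3:9
c8: CDB Mul1=64 | r0:64,r1:Add3,r2:Add1,r3:9
c9: - | r0:64,r1:Add3,r2:Add1,r3:9
c10: - | r0:64,r1:Add3,r2:Add1,r3:9
c11: CDB Add1=-55 | r0:64,r1:Add3,r2:-55,r3:9
c12: - | r0:64,r1:Add3,r2:-55,r3:9
c13: - | r0:64,r1:Add3,r2:-55,r3:9
c14: CDB Add2=-110 | r0:64,r1:Add3,r2:-55,r3:9
c15: - | r0:64,r1:Add3,r2:-55,r3:9
c16: - | r0:64,r1:Add3,r2:-55,r3:9

STATUS = TAG Add3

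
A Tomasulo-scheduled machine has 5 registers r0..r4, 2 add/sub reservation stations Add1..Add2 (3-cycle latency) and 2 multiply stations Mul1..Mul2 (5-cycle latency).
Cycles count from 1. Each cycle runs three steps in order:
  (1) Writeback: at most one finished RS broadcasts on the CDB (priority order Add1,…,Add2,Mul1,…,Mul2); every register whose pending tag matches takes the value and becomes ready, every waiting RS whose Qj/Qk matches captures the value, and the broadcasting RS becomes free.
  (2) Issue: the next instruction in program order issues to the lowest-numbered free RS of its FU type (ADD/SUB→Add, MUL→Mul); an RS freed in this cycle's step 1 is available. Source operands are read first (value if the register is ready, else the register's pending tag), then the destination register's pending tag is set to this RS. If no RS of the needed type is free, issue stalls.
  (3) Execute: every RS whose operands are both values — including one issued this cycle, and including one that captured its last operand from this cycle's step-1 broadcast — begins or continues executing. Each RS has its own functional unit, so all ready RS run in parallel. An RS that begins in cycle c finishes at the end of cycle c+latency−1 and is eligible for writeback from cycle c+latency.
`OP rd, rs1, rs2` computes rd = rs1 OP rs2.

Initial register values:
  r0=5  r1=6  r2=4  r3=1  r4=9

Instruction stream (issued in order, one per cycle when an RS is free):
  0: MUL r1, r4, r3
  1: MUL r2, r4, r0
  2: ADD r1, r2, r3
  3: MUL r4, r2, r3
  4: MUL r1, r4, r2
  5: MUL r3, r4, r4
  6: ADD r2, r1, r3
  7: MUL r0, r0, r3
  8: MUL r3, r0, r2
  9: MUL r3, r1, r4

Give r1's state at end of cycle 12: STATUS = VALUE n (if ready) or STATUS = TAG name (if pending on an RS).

STATUS = TAG Mul2

  c1: issue MUL r1<-Mul1  regs: r0:5,r1:Mul1,r2:4,r3:1,r4:9
  c2: issue MUL r2<-Mul2  regs: r0:5,r1:Mul1,r2:Mul2,r3:1,r4:9
  c3: issue ADD r1<-Add1  regs: r0:5,r1:Add1,r2:Mul2,r3:1,r4:9
  c4: stall  regs: r0:5,r1:Add1,r2:Mul2,r3:1,r4:9
  c5: stall  regs: r0:5,r1:Add1,r2:Mul2,r3:1,r4:9
  c6: CDB Mul1=9; issue MUL r4<-Mul1  regs: r0:5,r1:Add1,r2:Mul2,r3:1,r4:Mul1
  c7: CDB Mul2=45; issue MUL r1<-Mul2  regs: r0:5,r1:Mul2,r2:45,r3:1,r4:Mul1
  c8: stall  regs: r0:5,r1:Mul2,r2:45,r3:1,r4:Mul1
  c9: stall  regs: r0:5,r1:Mul2,r2:45,r3:1,r4:Mul1
  c10: CDB Add1=46; stall  regs: r0:5,r1:Mul2,r2:45,r3:1,r4:Mul1
  c11: stall  regs: r0:5,r1:Mul2,r2:45,r3:1,r4:Mul1
  c12: CDB Mul1=45; issue MUL r3<-Mul1  regs: r0:5,r1:Mul2,r2:45,r3:Mul1,r4:45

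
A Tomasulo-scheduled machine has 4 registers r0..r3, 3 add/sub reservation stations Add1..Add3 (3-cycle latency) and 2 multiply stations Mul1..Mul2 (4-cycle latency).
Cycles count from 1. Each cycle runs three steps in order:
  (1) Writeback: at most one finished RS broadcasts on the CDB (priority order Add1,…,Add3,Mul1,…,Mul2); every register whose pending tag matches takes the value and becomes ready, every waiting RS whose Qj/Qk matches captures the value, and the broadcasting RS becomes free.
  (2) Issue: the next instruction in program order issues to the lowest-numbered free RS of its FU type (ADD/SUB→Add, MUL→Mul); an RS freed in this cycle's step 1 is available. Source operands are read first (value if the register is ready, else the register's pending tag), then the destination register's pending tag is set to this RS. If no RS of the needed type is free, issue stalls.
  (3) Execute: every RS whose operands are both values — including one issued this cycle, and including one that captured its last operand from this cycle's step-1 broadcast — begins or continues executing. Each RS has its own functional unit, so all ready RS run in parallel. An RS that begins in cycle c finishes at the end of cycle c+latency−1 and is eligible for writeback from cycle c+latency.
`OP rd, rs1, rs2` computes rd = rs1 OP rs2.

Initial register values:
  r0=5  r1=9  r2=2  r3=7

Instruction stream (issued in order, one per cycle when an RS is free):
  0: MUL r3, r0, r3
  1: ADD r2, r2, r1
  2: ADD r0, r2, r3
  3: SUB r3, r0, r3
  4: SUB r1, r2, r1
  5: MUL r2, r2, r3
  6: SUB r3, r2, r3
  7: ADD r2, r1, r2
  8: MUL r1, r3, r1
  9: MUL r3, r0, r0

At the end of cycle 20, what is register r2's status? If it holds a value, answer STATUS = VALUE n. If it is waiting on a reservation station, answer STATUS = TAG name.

STATUS = VALUE 123

cycle 1: issue MUL r3<-Mul1 // r0:5,r1:9,r2:2,r3:Mul1
cycle 2: issue ADD r2<-Add1 // r0:5,r1:9,r2:Add1,r3:Mul1
cycle 3: issue ADD r0<-Add2 // r0:Add2,r1:9,r2:Add1,r3:Mul1
cycle 4: issue SUB r3<-Add3 // r0:Add2,r1:9,r2:Add1,r3:Add3
cycle 5: CDB Add1=11; issue SUB r1<-Add1 // r0:Add2,r1:Add1,r2:11,r3:Add3
cycle 6: CDB Mul1=35; issue MUL r2<-Mul1 // r0:Add2,r1:Add1,r2:Mul1,r3:Add3
cycle 7: stall // r0:Add2,r1:Add1,r2:Mul1,r3:Add3
cycle 8: CDB Add1=2; issue SUB r3<-Add1 // r0:Add2,r1:2,r2:Mul1,r3:Add1
cycle 9: CDB Add2=46; issue ADD r2<-Add2 // r0:46,r1:2,r2:Add2,r3:Add1
cycle 10: issue MUL r1<-Mul2 // r0:46,r1:Mul2,r2:Add2,r3:Add1
cycle 11: stall // r0:46,r1:Mul2,r2:Add2,r3:Add1
cycle 12: CDB Add3=11; stall // r0:46,r1:Mul2,r2:Add2,r3:Add1
cycle 13: stall // r0:46,r1:Mul2,r2:Add2,r3:Add1
cycle 14: stall // r0:46,r1:Mul2,r2:Add2,r3:Add1
cycle 15: stall // r0:46,r1:Mul2,r2:Add2,r3:Add1
cycle 16: CDB Mul1=121; issue MUL r3<-Mul1 // r0:46,r1:Mul2,r2:Add2,r3:Mul1
cycle 17: - // r0:46,r1:Mul2,r2:Add2,r3:Mul1
cycle 18: - // r0:46,r1:Mul2,r2:Add2,r3:Mul1
cycle 19: CDB Add1=110 // r0:46,r1:Mul2,r2:Add2,r3:Mul1
cycle 20: CDB Add2=123 // r0:46,r1:Mul2,r2:123,r3:Mul1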